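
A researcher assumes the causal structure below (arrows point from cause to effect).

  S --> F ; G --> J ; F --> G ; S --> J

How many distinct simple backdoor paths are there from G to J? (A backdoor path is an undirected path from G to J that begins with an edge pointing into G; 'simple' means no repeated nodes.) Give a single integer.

A backdoor path from G to J is any simple undirected path whose first edge points into G (i.e. leaves G via a parent).
Parents of G: {F}.
Enumerating:
  P1: G <- F <- S -> J
That exhausts the simple backdoor paths. Count: 1.

1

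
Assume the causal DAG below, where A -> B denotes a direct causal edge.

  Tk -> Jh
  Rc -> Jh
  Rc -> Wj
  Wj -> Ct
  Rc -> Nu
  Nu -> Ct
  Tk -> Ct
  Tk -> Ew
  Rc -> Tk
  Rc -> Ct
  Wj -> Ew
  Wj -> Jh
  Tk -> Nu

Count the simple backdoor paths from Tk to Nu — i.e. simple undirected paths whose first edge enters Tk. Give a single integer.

4

A backdoor path from Tk to Nu is any simple undirected path whose first edge points into Tk (i.e. leaves Tk via a parent).
Parents of Tk: {Rc}.
Enumerating:
  P1: Tk <- Rc -> Wj -> Ct <- Nu
  P2: Tk <- Rc -> Nu
  P3: Tk <- Rc -> Jh <- Wj -> Ct <- Nu
  P4: Tk <- Rc -> Ct <- Nu
That exhausts the simple backdoor paths. Count: 4.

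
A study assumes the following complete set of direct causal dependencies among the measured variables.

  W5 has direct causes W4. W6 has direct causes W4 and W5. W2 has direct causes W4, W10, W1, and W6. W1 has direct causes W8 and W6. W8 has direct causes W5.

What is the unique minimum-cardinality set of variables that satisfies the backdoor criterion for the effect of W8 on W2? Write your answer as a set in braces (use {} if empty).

{W5}

Variables eligible for adjustment (non-descendants of W8, excluding W8 and W2): {W10, W4, W5, W6}.
Backdoor paths from W8 to W2:
  P1: W8 <- W5 <- W4 -> W6 -> W1 -> W2
  P2: W8 <- W5 <- W4 -> W6 -> W2
  P3: W8 <- W5 <- W4 -> W2
  P4: W8 <- W5 -> W6 <- W4 -> W2
  P5: W8 <- W5 -> W6 -> W1 -> W2
  P6: W8 <- W5 -> W6 -> W2
The empty set is not sufficient: P1 (W8 <- W5 <- W4 -> W6 -> W1 -> W2) has no collider blocking it and no conditioned non-collider, so it is open.
Try {W5}:
  P1: blocked at chain node W5 ∈ conditioning set.
  P2: blocked at chain node W5 ∈ conditioning set.
  P3: blocked at chain node W5 ∈ conditioning set.
  P4: blocked at fork node W5 ∈ conditioning set.
  P5: blocked at fork node W5 ∈ conditioning set.
  P6: blocked at fork node W5 ∈ conditioning set.
{W5} contains no descendant of W8 and blocks every backdoor path.
No other singleton works — e.g. {W4} leaves P5 open — so {W5} is the unique smallest valid adjustment set.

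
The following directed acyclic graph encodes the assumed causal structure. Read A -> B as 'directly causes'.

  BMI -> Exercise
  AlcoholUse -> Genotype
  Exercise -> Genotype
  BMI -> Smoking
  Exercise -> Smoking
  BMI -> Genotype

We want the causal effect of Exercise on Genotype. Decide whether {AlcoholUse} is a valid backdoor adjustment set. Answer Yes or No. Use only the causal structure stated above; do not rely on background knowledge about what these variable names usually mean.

No

Backdoor paths from Exercise to Genotype (paths whose first edge points into Exercise):
  P1: Exercise <- BMI -> Genotype
Condition 1 (no descendant of Exercise in the set): holds — descendants of Exercise are {Genotype, Smoking}; none are in {AlcoholUse}.
Condition 2 (every backdoor path blocked by {AlcoholUse}):
  P1: open — no interior node is in the conditioning set.
{AlcoholUse} does not satisfy the backdoor criterion.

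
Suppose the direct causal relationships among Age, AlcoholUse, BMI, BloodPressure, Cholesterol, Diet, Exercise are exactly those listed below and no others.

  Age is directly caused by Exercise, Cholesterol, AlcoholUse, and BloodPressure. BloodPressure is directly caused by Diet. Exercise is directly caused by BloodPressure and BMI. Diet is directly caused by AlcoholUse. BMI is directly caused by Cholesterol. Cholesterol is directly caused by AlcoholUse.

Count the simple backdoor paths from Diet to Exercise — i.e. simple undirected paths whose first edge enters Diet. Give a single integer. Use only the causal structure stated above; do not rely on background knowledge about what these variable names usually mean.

A backdoor path from Diet to Exercise is any simple undirected path whose first edge points into Diet (i.e. leaves Diet via a parent).
Parents of Diet: {AlcoholUse}.
Enumerating:
  P1: Diet <- AlcoholUse -> Cholesterol -> BMI -> Exercise
  P2: Diet <- AlcoholUse -> Cholesterol -> Age <- BloodPressure -> Exercise
  P3: Diet <- AlcoholUse -> Cholesterol -> Age <- Exercise
  P4: Diet <- AlcoholUse -> Age <- Cholesterol -> BMI -> Exercise
  P5: Diet <- AlcoholUse -> Age <- BloodPressure -> Exercise
  P6: Diet <- AlcoholUse -> Age <- Exercise
That exhausts the simple backdoor paths. Count: 6.

6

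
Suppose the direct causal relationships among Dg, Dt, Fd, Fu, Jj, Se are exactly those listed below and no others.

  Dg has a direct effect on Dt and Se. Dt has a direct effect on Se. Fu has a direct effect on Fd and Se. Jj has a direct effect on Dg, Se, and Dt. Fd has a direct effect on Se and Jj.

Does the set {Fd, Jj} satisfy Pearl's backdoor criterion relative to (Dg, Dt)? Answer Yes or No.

Yes

Backdoor paths from Dg to Dt (paths whose first edge points into Dg):
  P1: Dg <- Jj <- Fd <- Fu -> Se <- Dt
  P2: Dg <- Jj <- Fd -> Se <- Dt
  P3: Dg <- Jj -> Dt
  P4: Dg <- Jj -> Se <- Dt
Condition 1 (no descendant of Dg in the set): holds — descendants of Dg are {Dt, Se}; none are in {Fd, Jj}.
Condition 2 (every backdoor path blocked by {Fd, Jj}):
  P1: blocked at chain node Jj ∈ conditioning set.
  P2: blocked at chain node Jj ∈ conditioning set.
  P3: blocked at fork node Jj ∈ conditioning set.
  P4: blocked at fork node Jj ∈ conditioning set.
{Fd, Jj} satisfies the backdoor criterion.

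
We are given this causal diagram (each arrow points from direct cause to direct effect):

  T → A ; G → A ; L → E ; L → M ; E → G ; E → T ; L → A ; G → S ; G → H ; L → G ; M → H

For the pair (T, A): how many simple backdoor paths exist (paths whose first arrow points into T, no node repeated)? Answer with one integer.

A backdoor path from T to A is any simple undirected path whose first edge points into T (i.e. leaves T via a parent).
Parents of T: {E}.
Enumerating:
  P1: T <- E <- L -> M -> H <- G -> A
  P2: T <- E <- L -> G -> A
  P3: T <- E <- L -> A
  P4: T <- E -> G <- L -> A
  P5: T <- E -> G -> H <- M <- L -> A
  P6: T <- E -> G -> A
That exhausts the simple backdoor paths. Count: 6.

6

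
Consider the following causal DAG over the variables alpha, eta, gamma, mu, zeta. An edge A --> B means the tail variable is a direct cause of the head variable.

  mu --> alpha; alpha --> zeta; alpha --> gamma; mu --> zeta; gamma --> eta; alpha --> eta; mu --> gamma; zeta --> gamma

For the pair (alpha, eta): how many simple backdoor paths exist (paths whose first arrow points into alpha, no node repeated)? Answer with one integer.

2

A backdoor path from alpha to eta is any simple undirected path whose first edge points into alpha (i.e. leaves alpha via a parent).
Parents of alpha: {mu}.
Enumerating:
  P1: alpha <- mu -> zeta -> gamma -> eta
  P2: alpha <- mu -> gamma -> eta
That exhausts the simple backdoor paths. Count: 2.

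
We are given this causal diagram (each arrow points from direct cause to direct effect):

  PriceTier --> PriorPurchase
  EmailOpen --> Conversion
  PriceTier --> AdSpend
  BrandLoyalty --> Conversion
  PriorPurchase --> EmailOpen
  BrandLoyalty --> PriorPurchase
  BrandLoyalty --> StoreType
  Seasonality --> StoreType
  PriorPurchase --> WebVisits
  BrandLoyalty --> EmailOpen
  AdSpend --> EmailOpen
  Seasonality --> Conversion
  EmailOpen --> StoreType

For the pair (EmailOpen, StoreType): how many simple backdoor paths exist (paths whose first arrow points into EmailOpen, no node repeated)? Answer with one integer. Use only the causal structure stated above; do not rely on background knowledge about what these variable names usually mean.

A backdoor path from EmailOpen to StoreType is any simple undirected path whose first edge points into EmailOpen (i.e. leaves EmailOpen via a parent).
Parents of EmailOpen: {AdSpend, BrandLoyalty, PriorPurchase}.
Enumerating:
  P1: EmailOpen <- BrandLoyalty -> StoreType
  P2: EmailOpen <- BrandLoyalty -> Conversion <- Seasonality -> StoreType
  P3: EmailOpen <- PriorPurchase <- BrandLoyalty -> StoreType
  P4: EmailOpen <- PriorPurchase <- BrandLoyalty -> Conversion <- Seasonality -> StoreType
  P5: EmailOpen <- AdSpend <- PriceTier -> PriorPurchase <- BrandLoyalty -> StoreType
  P6: EmailOpen <- AdSpend <- PriceTier -> PriorPurchase <- BrandLoyalty -> Conversion <- Seasonality -> StoreType
That exhausts the simple backdoor paths. Count: 6.

6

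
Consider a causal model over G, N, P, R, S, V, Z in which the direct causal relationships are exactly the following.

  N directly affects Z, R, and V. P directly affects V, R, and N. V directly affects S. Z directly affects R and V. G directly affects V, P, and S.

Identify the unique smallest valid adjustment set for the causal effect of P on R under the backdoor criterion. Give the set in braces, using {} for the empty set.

{}

Variables eligible for adjustment (non-descendants of P, excluding P and R): {G}.
Backdoor paths from P to R:
  P1: P <- G -> V <- N -> Z -> R
  P2: P <- G -> V <- N -> R
  P3: P <- G -> V <- Z <- N -> R
  P4: P <- G -> V <- Z -> R
  P5: P <- G -> S <- V <- N -> Z -> R
  P6: P <- G -> S <- V <- N -> R
  P7: P <- G -> S <- V <- Z <- N -> R
  P8: P <- G -> S <- V <- Z -> R
Each backdoor path contains an unconditioned collider, so every path is already blocked with the empty conditioning set:
  P1: blocked at collider V (neither it nor any descendant is in the conditioning set).
  P2: blocked at collider V (neither it nor any descendant is in the conditioning set).
  P3: blocked at collider V (neither it nor any descendant is in the conditioning set).
  P4: blocked at collider V (neither it nor any descendant is in the conditioning set).
  P5: blocked at collider S (neither it nor any descendant is in the conditioning set).
  P6: blocked at collider S (neither it nor any descendant is in the conditioning set).
  P7: blocked at collider S (neither it nor any descendant is in the conditioning set).
  P8: blocked at collider S (neither it nor any descendant is in the conditioning set).
The empty set is therefore the unique smallest valid set.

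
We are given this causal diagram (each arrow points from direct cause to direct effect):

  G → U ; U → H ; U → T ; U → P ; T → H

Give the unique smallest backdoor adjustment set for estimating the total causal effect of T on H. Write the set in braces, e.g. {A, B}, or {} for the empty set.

{U}

Variables eligible for adjustment (non-descendants of T, excluding T and H): {G, P, U}.
Backdoor paths from T to H:
  P1: T <- U -> H
The empty set is not sufficient: P1 (T <- U -> H) has no collider blocking it and no conditioned non-collider, so it is open.
Try {U}:
  P1: blocked at fork node U ∈ conditioning set.
{U} contains no descendant of T and blocks every backdoor path.
No other singleton works — e.g. {G} leaves P1 open — so {U} is the unique smallest valid adjustment set.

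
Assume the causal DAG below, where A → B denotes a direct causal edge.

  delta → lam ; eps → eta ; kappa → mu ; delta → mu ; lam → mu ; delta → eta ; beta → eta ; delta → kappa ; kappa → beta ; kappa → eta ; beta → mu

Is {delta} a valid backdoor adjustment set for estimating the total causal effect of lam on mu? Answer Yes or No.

Yes

Backdoor paths from lam to mu (paths whose first edge points into lam):
  P1: lam <- delta -> kappa -> beta -> mu
  P2: lam <- delta -> kappa -> mu
  P3: lam <- delta -> kappa -> eta <- beta -> mu
  P4: lam <- delta -> mu
  P5: lam <- delta -> eta <- kappa -> beta -> mu
  P6: lam <- delta -> eta <- kappa -> mu
  P7: lam <- delta -> eta <- beta <- kappa -> mu
  P8: lam <- delta -> eta <- beta -> mu
Condition 1 (no descendant of lam in the set): holds — descendants of lam are {mu}; none are in {delta}.
Condition 2 (every backdoor path blocked by {delta}):
  P1: blocked at fork node delta ∈ conditioning set.
  P2: blocked at fork node delta ∈ conditioning set.
  P3: blocked at fork node delta ∈ conditioning set.
  P4: blocked at fork node delta ∈ conditioning set.
  P5: blocked at fork node delta ∈ conditioning set.
  P6: blocked at fork node delta ∈ conditioning set.
  P7: blocked at fork node delta ∈ conditioning set.
  P8: blocked at fork node delta ∈ conditioning set.
{delta} satisfies the backdoor criterion.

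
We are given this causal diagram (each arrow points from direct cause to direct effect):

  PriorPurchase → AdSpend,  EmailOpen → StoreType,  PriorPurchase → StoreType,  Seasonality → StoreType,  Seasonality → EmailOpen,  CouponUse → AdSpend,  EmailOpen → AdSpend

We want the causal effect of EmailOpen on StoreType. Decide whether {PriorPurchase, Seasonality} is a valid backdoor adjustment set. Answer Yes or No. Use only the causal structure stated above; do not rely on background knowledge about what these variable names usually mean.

Yes

Backdoor paths from EmailOpen to StoreType (paths whose first edge points into EmailOpen):
  P1: EmailOpen <- Seasonality -> StoreType
Condition 1 (no descendant of EmailOpen in the set): holds — descendants of EmailOpen are {AdSpend, StoreType}; none are in {PriorPurchase, Seasonality}.
Condition 2 (every backdoor path blocked by {PriorPurchase, Seasonality}):
  P1: blocked at fork node Seasonality ∈ conditioning set.
{PriorPurchase, Seasonality} satisfies the backdoor criterion.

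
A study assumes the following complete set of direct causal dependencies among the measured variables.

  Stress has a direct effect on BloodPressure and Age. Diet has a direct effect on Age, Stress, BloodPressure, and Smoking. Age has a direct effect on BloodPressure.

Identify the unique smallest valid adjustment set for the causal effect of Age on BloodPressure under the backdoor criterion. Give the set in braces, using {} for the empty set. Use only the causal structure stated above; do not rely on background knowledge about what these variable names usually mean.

{Diet, Stress}

Variables eligible for adjustment (non-descendants of Age, excluding Age and BloodPressure): {Diet, Smoking, Stress}.
Backdoor paths from Age to BloodPressure:
  P1: Age <- Diet -> Stress -> BloodPressure
  P2: Age <- Diet -> BloodPressure
  P3: Age <- Stress <- Diet -> BloodPressure
  P4: Age <- Stress -> BloodPressure
The empty set is not sufficient: P1 (Age <- Diet -> Stress -> BloodPressure) has no collider blocking it and no conditioned non-collider, so it is open.
Try {Diet, Stress}:
  P1: blocked at fork node Diet ∈ conditioning set.
  P2: blocked at fork node Diet ∈ conditioning set.
  P3: blocked at chain node Stress ∈ conditioning set.
  P4: blocked at fork node Stress ∈ conditioning set.
{Diet, Stress} contains no descendant of Age and blocks every backdoor path.
Every element of {Diet, Stress} is needed (dropping Diet leaves P2 open; dropping Stress leaves P4 open), so no proper subset is valid.
Among all size-2 subsets of the eligible variables, only {Diet, Stress} blocks every backdoor path, so it is the unique smallest valid adjustment set.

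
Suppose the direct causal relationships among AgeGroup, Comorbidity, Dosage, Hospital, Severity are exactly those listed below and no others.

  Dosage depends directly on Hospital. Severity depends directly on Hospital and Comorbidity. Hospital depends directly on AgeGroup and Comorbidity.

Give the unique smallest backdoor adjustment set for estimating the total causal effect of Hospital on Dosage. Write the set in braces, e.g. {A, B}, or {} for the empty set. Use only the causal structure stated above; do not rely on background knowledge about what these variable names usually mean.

{}

Variables eligible for adjustment (non-descendants of Hospital, excluding Hospital and Dosage): {AgeGroup, Comorbidity}.
Backdoor paths from Hospital to Dosage:
  (none)
With no backdoor paths the empty set already satisfies the criterion, and it is trivially minimal.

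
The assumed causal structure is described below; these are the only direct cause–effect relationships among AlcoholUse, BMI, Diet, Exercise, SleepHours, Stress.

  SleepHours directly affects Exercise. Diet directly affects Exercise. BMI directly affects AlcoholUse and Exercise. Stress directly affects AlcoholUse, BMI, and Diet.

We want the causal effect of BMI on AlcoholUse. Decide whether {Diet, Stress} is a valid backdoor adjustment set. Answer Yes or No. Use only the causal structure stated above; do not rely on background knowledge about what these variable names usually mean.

Backdoor paths from BMI to AlcoholUse (paths whose first edge points into BMI):
  P1: BMI <- Stress -> AlcoholUse
Condition 1 (no descendant of BMI in the set): holds — descendants of BMI are {AlcoholUse, Exercise}; none are in {Diet, Stress}.
Condition 2 (every backdoor path blocked by {Diet, Stress}):
  P1: blocked at fork node Stress ∈ conditioning set.
{Diet, Stress} satisfies the backdoor criterion.

Yes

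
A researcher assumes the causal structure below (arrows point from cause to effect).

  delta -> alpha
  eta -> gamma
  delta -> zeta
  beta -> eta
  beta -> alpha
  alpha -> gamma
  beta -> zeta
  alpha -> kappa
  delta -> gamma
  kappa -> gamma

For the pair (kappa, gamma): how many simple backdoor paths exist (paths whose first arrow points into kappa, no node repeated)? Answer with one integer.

A backdoor path from kappa to gamma is any simple undirected path whose first edge points into kappa (i.e. leaves kappa via a parent).
Parents of kappa: {alpha}.
Enumerating:
  P1: kappa <- alpha <- beta -> zeta <- delta -> gamma
  P2: kappa <- alpha <- beta -> eta -> gamma
  P3: kappa <- alpha <- delta -> zeta <- beta -> eta -> gamma
  P4: kappa <- alpha <- delta -> gamma
  P5: kappa <- alpha -> gamma
That exhausts the simple backdoor paths. Count: 5.

5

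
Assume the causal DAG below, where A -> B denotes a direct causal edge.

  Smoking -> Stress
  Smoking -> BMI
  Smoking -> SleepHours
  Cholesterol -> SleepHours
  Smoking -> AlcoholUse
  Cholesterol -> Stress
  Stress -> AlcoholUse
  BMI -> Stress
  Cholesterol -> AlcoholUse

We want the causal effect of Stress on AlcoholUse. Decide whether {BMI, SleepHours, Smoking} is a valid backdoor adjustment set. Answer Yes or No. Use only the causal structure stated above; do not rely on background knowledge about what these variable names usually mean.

Backdoor paths from Stress to AlcoholUse (paths whose first edge points into Stress):
  P1: Stress <- Smoking -> SleepHours <- Cholesterol -> AlcoholUse
  P2: Stress <- Smoking -> AlcoholUse
  P3: Stress <- BMI <- Smoking -> SleepHours <- Cholesterol -> AlcoholUse
  P4: Stress <- BMI <- Smoking -> AlcoholUse
  P5: Stress <- Cholesterol -> SleepHours <- Smoking -> AlcoholUse
  P6: Stress <- Cholesterol -> AlcoholUse
Condition 1 (no descendant of Stress in the set): holds — descendants of Stress are {AlcoholUse}; none are in {BMI, SleepHours, Smoking}.
Condition 2 (every backdoor path blocked by {BMI, SleepHours, Smoking}):
  P1: blocked at fork node Smoking ∈ conditioning set.
  P2: blocked at fork node Smoking ∈ conditioning set.
  P3: blocked at chain node BMI ∈ conditioning set.
  P4: blocked at chain node BMI ∈ conditioning set.
  P5: blocked at fork node Smoking ∈ conditioning set.
  P6: open — no interior node is in the conditioning set.
{BMI, SleepHours, Smoking} does not satisfy the backdoor criterion.

No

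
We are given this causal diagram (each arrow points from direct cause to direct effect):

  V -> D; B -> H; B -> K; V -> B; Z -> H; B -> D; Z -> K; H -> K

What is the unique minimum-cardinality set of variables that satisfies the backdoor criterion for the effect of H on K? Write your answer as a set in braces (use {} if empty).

{B, Z}

Variables eligible for adjustment (non-descendants of H, excluding H and K): {B, D, V, Z}.
Backdoor paths from H to K:
  P1: H <- Z -> K
  P2: H <- B -> K
The empty set is not sufficient: P1 (H <- Z -> K) has no collider blocking it and no conditioned non-collider, so it is open.
Try {B, Z}:
  P1: blocked at fork node Z ∈ conditioning set.
  P2: blocked at fork node B ∈ conditioning set.
{B, Z} contains no descendant of H and blocks every backdoor path.
Every element of {B, Z} is needed (dropping B leaves P2 open; dropping Z leaves P1 open), so no proper subset is valid.
Among all size-2 subsets of the eligible variables, only {B, Z} blocks every backdoor path, so it is the unique smallest valid adjustment set.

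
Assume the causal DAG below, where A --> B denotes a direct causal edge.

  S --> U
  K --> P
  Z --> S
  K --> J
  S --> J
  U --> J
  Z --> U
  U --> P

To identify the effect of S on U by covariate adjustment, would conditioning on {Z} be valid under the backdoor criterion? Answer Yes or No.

Yes

Backdoor paths from S to U (paths whose first edge points into S):
  P1: S <- Z -> U
Condition 1 (no descendant of S in the set): holds — descendants of S are {J, P, U}; none are in {Z}.
Condition 2 (every backdoor path blocked by {Z}):
  P1: blocked at fork node Z ∈ conditioning set.
{Z} satisfies the backdoor criterion.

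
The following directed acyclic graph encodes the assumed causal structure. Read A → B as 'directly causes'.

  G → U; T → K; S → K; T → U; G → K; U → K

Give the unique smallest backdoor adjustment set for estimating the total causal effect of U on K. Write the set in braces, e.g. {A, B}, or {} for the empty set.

{G, T}

Variables eligible for adjustment (non-descendants of U, excluding U and K): {G, S, T}.
Backdoor paths from U to K:
  P1: U <- G -> K
  P2: U <- T -> K
The empty set is not sufficient: P1 (U <- G -> K) has no collider blocking it and no conditioned non-collider, so it is open.
Try {G, T}:
  P1: blocked at fork node G ∈ conditioning set.
  P2: blocked at fork node T ∈ conditioning set.
{G, T} contains no descendant of U and blocks every backdoor path.
Every element of {G, T} is needed (dropping G leaves P1 open; dropping T leaves P2 open), so no proper subset is valid.
Among all size-2 subsets of the eligible variables, only {G, T} blocks every backdoor path, so it is the unique smallest valid adjustment set.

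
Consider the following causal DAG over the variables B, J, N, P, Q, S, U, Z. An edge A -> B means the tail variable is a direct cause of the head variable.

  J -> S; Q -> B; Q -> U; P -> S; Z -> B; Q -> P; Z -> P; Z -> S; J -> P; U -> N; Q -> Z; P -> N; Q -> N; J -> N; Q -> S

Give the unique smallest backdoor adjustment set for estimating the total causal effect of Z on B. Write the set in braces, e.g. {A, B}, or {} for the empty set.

{Q}

Variables eligible for adjustment (non-descendants of Z, excluding Z and B): {J, Q, U}.
Backdoor paths from Z to B:
  P1: Z <- Q -> B
The empty set is not sufficient: P1 (Z <- Q -> B) has no collider blocking it and no conditioned non-collider, so it is open.
Try {Q}:
  P1: blocked at fork node Q ∈ conditioning set.
{Q} contains no descendant of Z and blocks every backdoor path.
No other singleton works — e.g. {U} leaves P1 open — so {Q} is the unique smallest valid adjustment set.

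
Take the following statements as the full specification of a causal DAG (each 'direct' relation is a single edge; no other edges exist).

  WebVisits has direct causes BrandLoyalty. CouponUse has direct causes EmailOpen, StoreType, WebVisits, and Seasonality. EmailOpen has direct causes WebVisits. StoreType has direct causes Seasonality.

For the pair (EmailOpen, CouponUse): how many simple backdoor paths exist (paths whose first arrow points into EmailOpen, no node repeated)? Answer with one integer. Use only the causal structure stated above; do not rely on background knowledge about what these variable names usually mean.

1

A backdoor path from EmailOpen to CouponUse is any simple undirected path whose first edge points into EmailOpen (i.e. leaves EmailOpen via a parent).
Parents of EmailOpen: {WebVisits}.
Enumerating:
  P1: EmailOpen <- WebVisits -> CouponUse
That exhausts the simple backdoor paths. Count: 1.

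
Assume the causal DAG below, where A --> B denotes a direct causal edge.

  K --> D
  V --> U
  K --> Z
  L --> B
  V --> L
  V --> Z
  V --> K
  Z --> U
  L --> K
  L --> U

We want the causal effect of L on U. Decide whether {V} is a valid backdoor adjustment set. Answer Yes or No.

Backdoor paths from L to U (paths whose first edge points into L):
  P1: L <- V -> K -> Z -> U
  P2: L <- V -> Z -> U
  P3: L <- V -> U
Condition 1 (no descendant of L in the set): holds — descendants of L are {B, D, K, U, Z}; none are in {V}.
Condition 2 (every backdoor path blocked by {V}):
  P1: blocked at fork node V ∈ conditioning set.
  P2: blocked at fork node V ∈ conditioning set.
  P3: blocked at fork node V ∈ conditioning set.
{V} satisfies the backdoor criterion.

Yes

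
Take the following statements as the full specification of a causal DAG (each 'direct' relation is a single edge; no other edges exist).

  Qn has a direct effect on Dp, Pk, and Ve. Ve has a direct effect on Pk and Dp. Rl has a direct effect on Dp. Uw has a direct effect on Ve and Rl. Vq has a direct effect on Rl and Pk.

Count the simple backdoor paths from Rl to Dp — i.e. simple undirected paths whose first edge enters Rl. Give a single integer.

A backdoor path from Rl to Dp is any simple undirected path whose first edge points into Rl (i.e. leaves Rl via a parent).
Parents of Rl: {Uw, Vq}.
Enumerating:
  P1: Rl <- Uw -> Ve <- Qn -> Dp
  P2: Rl <- Uw -> Ve -> Pk <- Qn -> Dp
  P3: Rl <- Uw -> Ve -> Dp
  P4: Rl <- Vq -> Pk <- Qn -> Ve -> Dp
  P5: Rl <- Vq -> Pk <- Qn -> Dp
  P6: Rl <- Vq -> Pk <- Ve <- Qn -> Dp
  P7: Rl <- Vq -> Pk <- Ve -> Dp
That exhausts the simple backdoor paths. Count: 7.

7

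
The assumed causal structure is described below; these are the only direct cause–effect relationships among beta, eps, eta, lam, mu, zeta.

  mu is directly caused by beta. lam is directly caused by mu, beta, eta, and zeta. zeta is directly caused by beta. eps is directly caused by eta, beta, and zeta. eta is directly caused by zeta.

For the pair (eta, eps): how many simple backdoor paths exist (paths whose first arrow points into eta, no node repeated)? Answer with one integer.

4

A backdoor path from eta to eps is any simple undirected path whose first edge points into eta (i.e. leaves eta via a parent).
Parents of eta: {zeta}.
Enumerating:
  P1: eta <- zeta <- beta -> eps
  P2: eta <- zeta -> lam <- beta -> eps
  P3: eta <- zeta -> lam <- mu <- beta -> eps
  P4: eta <- zeta -> eps
That exhausts the simple backdoor paths. Count: 4.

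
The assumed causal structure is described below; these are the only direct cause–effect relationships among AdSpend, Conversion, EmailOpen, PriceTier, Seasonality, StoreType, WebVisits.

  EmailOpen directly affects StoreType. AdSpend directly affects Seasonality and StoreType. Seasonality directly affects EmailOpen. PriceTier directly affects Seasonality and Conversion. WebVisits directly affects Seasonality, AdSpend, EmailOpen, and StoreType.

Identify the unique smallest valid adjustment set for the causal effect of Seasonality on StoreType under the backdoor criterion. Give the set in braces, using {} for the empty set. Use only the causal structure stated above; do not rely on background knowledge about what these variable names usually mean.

Variables eligible for adjustment (non-descendants of Seasonality, excluding Seasonality and StoreType): {AdSpend, Conversion, PriceTier, WebVisits}.
Backdoor paths from Seasonality to StoreType:
  P1: Seasonality <- WebVisits -> AdSpend -> StoreType
  P2: Seasonality <- WebVisits -> EmailOpen -> StoreType
  P3: Seasonality <- WebVisits -> StoreType
  P4: Seasonality <- AdSpend <- WebVisits -> EmailOpen -> StoreType
  P5: Seasonality <- AdSpend <- WebVisits -> StoreType
  P6: Seasonality <- AdSpend -> StoreType
The empty set is not sufficient: P1 (Seasonality <- WebVisits -> AdSpend -> StoreType) has no collider blocking it and no conditioned non-collider, so it is open.
Try {AdSpend, WebVisits}:
  P1: blocked at fork node WebVisits ∈ conditioning set.
  P2: blocked at fork node WebVisits ∈ conditioning set.
  P3: blocked at fork node WebVisits ∈ conditioning set.
  P4: blocked at chain node AdSpend ∈ conditioning set.
  P5: blocked at chain node AdSpend ∈ conditioning set.
  P6: blocked at fork node AdSpend ∈ conditioning set.
{AdSpend, WebVisits} contains no descendant of Seasonality and blocks every backdoor path.
Every element of {AdSpend, WebVisits} is needed (dropping AdSpend leaves P6 open; dropping WebVisits leaves P2 open), so no proper subset is valid.
Among all size-2 subsets of the eligible variables, only {AdSpend, WebVisits} blocks every backdoor path, so it is the unique smallest valid adjustment set.

{AdSpend, WebVisits}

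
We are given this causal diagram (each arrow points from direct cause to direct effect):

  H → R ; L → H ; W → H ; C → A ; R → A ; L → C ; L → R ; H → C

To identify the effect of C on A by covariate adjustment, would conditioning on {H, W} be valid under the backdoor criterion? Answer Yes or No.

Backdoor paths from C to A (paths whose first edge points into C):
  P1: C <- L -> H -> R -> A
  P2: C <- L -> R -> A
  P3: C <- H <- L -> R -> A
  P4: C <- H -> R -> A
Condition 1 (no descendant of C in the set): holds — descendants of C are {A}; none are in {H, W}.
Condition 2 (every backdoor path blocked by {H, W}):
  P1: blocked at chain node H ∈ conditioning set.
  P2: open — no interior node is in the conditioning set.
  P3: blocked at chain node H ∈ conditioning set.
  P4: blocked at fork node H ∈ conditioning set.
{H, W} does not satisfy the backdoor criterion.

No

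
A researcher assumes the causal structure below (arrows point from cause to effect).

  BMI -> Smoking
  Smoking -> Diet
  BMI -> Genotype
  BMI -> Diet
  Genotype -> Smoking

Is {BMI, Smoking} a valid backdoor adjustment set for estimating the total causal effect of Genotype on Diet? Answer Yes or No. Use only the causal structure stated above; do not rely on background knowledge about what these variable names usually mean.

No

Backdoor paths from Genotype to Diet (paths whose first edge points into Genotype):
  P1: Genotype <- BMI -> Smoking -> Diet
  P2: Genotype <- BMI -> Diet
Condition 1 (no descendant of Genotype in the set): FAILS — Smoking is a descendant of Genotype.
Condition 2 (every backdoor path blocked by {BMI, Smoking}):
  P1: blocked at fork node BMI ∈ conditioning set.
  P2: blocked at fork node BMI ∈ conditioning set.
{BMI, Smoking} does not satisfy the backdoor criterion.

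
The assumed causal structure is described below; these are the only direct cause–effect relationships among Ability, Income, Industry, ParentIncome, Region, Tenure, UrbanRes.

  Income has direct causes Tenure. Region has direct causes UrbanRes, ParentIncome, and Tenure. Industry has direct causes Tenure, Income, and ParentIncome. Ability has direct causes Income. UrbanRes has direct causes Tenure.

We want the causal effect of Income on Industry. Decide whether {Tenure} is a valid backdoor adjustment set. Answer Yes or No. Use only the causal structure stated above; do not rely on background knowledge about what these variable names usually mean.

Yes

Backdoor paths from Income to Industry (paths whose first edge points into Income):
  P1: Income <- Tenure -> Industry
  P2: Income <- Tenure -> UrbanRes -> Region <- ParentIncome -> Industry
  P3: Income <- Tenure -> Region <- ParentIncome -> Industry
Condition 1 (no descendant of Income in the set): holds — descendants of Income are {Ability, Industry}; none are in {Tenure}.
Condition 2 (every backdoor path blocked by {Tenure}):
  P1: blocked at fork node Tenure ∈ conditioning set.
  P2: blocked at fork node Tenure ∈ conditioning set.
  P3: blocked at fork node Tenure ∈ conditioning set.
{Tenure} satisfies the backdoor criterion.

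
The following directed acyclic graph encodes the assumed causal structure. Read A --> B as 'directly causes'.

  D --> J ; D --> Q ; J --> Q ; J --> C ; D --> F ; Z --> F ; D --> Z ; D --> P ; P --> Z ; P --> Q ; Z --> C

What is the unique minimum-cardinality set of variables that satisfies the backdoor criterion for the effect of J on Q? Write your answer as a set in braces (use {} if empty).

Variables eligible for adjustment (non-descendants of J, excluding J and Q): {D, F, P, Z}.
Backdoor paths from J to Q:
  P1: J <- D -> P -> Q
  P2: J <- D -> Z <- P -> Q
  P3: J <- D -> Q
  P4: J <- D -> F <- Z <- P -> Q
The empty set is not sufficient: P1 (J <- D -> P -> Q) has no collider blocking it and no conditioned non-collider, so it is open.
Try {D}:
  P1: blocked at fork node D ∈ conditioning set.
  P2: blocked at fork node D ∈ conditioning set.
  P3: blocked at fork node D ∈ conditioning set.
  P4: blocked at fork node D ∈ conditioning set.
{D} contains no descendant of J and blocks every backdoor path.
No other singleton works — e.g. {P} leaves P3 open — so {D} is the unique smallest valid adjustment set.

{D}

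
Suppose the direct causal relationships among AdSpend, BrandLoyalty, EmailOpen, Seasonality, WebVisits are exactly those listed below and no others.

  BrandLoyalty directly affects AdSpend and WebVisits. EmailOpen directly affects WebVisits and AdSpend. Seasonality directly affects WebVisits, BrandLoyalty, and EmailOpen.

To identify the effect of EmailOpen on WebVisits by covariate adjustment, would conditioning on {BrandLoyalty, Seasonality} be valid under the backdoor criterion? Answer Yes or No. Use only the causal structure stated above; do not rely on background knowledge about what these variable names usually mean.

Backdoor paths from EmailOpen to WebVisits (paths whose first edge points into EmailOpen):
  P1: EmailOpen <- Seasonality -> BrandLoyalty -> WebVisits
  P2: EmailOpen <- Seasonality -> WebVisits
Condition 1 (no descendant of EmailOpen in the set): holds — descendants of EmailOpen are {AdSpend, WebVisits}; none are in {BrandLoyalty, Seasonality}.
Condition 2 (every backdoor path blocked by {BrandLoyalty, Seasonality}):
  P1: blocked at fork node Seasonality ∈ conditioning set.
  P2: blocked at fork node Seasonality ∈ conditioning set.
{BrandLoyalty, Seasonality} satisfies the backdoor criterion.

Yes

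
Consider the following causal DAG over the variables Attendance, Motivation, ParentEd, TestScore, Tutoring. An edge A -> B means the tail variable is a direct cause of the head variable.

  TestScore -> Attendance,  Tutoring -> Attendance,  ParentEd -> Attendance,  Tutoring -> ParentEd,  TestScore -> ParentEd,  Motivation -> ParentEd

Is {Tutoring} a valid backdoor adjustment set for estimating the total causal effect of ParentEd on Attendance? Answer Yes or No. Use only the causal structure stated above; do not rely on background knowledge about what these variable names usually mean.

No

Backdoor paths from ParentEd to Attendance (paths whose first edge points into ParentEd):
  P1: ParentEd <- TestScore -> Attendance
  P2: ParentEd <- Tutoring -> Attendance
Condition 1 (no descendant of ParentEd in the set): holds — descendants of ParentEd are {Attendance}; none are in {Tutoring}.
Condition 2 (every backdoor path blocked by {Tutoring}):
  P1: open — no interior node is in the conditioning set.
  P2: blocked at fork node Tutoring ∈ conditioning set.
{Tutoring} does not satisfy the backdoor criterion.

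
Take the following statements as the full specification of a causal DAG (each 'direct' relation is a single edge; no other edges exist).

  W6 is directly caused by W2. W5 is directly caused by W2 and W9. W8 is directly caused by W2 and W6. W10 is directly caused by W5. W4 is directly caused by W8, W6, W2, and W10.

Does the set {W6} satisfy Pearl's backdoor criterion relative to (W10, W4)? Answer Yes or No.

Backdoor paths from W10 to W4 (paths whose first edge points into W10):
  P1: W10 <- W5 <- W2 -> W6 -> W8 -> W4
  P2: W10 <- W5 <- W2 -> W6 -> W4
  P3: W10 <- W5 <- W2 -> W8 <- W6 -> W4
  P4: W10 <- W5 <- W2 -> W8 -> W4
  P5: W10 <- W5 <- W2 -> W4
Condition 1 (no descendant of W10 in the set): holds — descendants of W10 are {W4}; none are in {W6}.
Condition 2 (every backdoor path blocked by {W6}):
  P1: blocked at chain node W6 ∈ conditioning set.
  P2: blocked at chain node W6 ∈ conditioning set.
  P3: blocked at collider W8 (neither it nor any descendant is in the conditioning set).
  P4: open — no interior node is in the conditioning set.
  P5: open — no interior node is in the conditioning set.
{W6} does not satisfy the backdoor criterion.

No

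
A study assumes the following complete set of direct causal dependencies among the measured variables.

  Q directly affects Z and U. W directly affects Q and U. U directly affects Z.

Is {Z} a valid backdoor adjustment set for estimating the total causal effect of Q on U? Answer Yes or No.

Backdoor paths from Q to U (paths whose first edge points into Q):
  P1: Q <- W -> U
Condition 1 (no descendant of Q in the set): FAILS — Z is a descendant of Q.
Condition 2 (every backdoor path blocked by {Z}):
  P1: open — no interior node is in the conditioning set.
{Z} does not satisfy the backdoor criterion.

No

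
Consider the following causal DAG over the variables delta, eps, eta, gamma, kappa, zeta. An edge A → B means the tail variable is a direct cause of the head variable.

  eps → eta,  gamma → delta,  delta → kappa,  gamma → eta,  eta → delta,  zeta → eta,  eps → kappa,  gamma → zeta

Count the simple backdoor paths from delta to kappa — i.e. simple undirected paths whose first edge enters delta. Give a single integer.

A backdoor path from delta to kappa is any simple undirected path whose first edge points into delta (i.e. leaves delta via a parent).
Parents of delta: {eta, gamma}.
Enumerating:
  P1: delta <- gamma -> zeta -> eta <- eps -> kappa
  P2: delta <- gamma -> eta <- eps -> kappa
  P3: delta <- eta <- eps -> kappa
That exhausts the simple backdoor paths. Count: 3.

3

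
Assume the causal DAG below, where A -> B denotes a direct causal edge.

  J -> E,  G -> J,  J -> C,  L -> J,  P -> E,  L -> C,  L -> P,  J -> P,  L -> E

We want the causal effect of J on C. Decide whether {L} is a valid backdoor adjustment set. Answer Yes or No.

Yes

Backdoor paths from J to C (paths whose first edge points into J):
  P1: J <- L -> C
Condition 1 (no descendant of J in the set): holds — descendants of J are {C, E, P}; none are in {L}.
Condition 2 (every backdoor path blocked by {L}):
  P1: blocked at fork node L ∈ conditioning set.
{L} satisfies the backdoor criterion.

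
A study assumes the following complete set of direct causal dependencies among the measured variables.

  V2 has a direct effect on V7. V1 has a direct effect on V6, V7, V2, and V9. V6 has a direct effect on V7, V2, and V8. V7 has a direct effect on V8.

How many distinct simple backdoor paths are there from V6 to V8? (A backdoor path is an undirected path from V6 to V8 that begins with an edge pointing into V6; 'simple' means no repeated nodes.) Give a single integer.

A backdoor path from V6 to V8 is any simple undirected path whose first edge points into V6 (i.e. leaves V6 via a parent).
Parents of V6: {V1}.
Enumerating:
  P1: V6 <- V1 -> V2 -> V7 -> V8
  P2: V6 <- V1 -> V7 -> V8
That exhausts the simple backdoor paths. Count: 2.

2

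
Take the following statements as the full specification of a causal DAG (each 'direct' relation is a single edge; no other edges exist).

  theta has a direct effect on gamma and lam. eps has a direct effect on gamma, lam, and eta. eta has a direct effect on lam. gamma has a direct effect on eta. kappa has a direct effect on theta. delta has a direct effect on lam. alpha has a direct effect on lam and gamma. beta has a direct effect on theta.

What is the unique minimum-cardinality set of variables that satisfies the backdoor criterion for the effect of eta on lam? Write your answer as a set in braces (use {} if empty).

Variables eligible for adjustment (non-descendants of eta, excluding eta and lam): {alpha, beta, delta, eps, gamma, kappa, theta}.
Backdoor paths from eta to lam:
  P1: eta <- eps -> gamma <- alpha -> lam
  P2: eta <- eps -> gamma <- theta -> lam
  P3: eta <- eps -> lam
  P4: eta <- gamma <- eps -> lam
  P5: eta <- gamma <- alpha -> lam
  P6: eta <- gamma <- theta -> lam
The empty set is not sufficient: P3 (eta <- eps -> lam) has no collider blocking it and no conditioned non-collider, so it is open.
Try {eps, gamma}:
  P1: blocked at fork node eps ∈ conditioning set.
  P2: blocked at fork node eps ∈ conditioning set.
  P3: blocked at fork node eps ∈ conditioning set.
  P4: blocked at chain node gamma ∈ conditioning set.
  P5: blocked at chain node gamma ∈ conditioning set.
  P6: blocked at chain node gamma ∈ conditioning set.
{eps, gamma} contains no descendant of eta and blocks every backdoor path.
Every element of {eps, gamma} is needed (dropping eps leaves P1 open; dropping gamma leaves P5 open), so no proper subset is valid.
Among all size-2 subsets of the eligible variables, only {eps, gamma} blocks every backdoor path, so it is the unique smallest valid adjustment set.

{eps, gamma}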